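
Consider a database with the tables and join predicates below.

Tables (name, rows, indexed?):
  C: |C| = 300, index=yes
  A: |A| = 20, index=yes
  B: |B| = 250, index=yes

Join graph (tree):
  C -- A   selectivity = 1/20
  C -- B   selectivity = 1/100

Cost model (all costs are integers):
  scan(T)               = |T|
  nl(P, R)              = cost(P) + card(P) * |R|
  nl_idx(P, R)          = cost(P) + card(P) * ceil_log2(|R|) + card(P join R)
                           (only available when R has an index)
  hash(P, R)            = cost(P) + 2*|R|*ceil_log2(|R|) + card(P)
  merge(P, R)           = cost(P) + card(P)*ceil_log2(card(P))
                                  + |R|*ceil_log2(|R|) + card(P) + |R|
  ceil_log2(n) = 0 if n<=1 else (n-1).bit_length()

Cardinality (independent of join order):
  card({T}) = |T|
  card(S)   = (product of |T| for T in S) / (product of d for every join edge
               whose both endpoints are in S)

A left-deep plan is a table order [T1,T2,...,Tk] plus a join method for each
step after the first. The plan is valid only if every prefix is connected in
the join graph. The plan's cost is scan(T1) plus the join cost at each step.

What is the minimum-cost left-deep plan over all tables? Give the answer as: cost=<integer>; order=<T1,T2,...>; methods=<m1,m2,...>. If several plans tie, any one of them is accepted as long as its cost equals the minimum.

Selinger DP (subsets sized 1..n):
  {C}: scan cost=300, card=300
  {A}: scan cost=20, card=20
  {B}: scan cost=250, card=250
  {AC}: card=300; try (C,nl_idx)→500, (A,hash)→800, (A,nl_idx)→2100, (C,merge)→3140, (A,merge)→3420, (C,hash)→5440 …(+2); best=500 via (C,nl_idx)
  {BC}: card=750; try (C,nl_idx)→3250, (B,nl_idx)→3450, (B,hash)→4600, (C,merge)→5500, (B,merge)→5550, (C,hash)→5900 …(+2); best=3250 via (C,nl_idx)
  {ABC}: card=750; try (B,nl_idx)→3650, (A,hash)→4200, (B,hash)→4800, (B,merge)→5750, (A,nl_idx)→7750, (A,merge)→11620 …(+2); best=3650 via (B,nl_idx)

cost=3650; order=A,C,B; methods=nl_idx,nl_idx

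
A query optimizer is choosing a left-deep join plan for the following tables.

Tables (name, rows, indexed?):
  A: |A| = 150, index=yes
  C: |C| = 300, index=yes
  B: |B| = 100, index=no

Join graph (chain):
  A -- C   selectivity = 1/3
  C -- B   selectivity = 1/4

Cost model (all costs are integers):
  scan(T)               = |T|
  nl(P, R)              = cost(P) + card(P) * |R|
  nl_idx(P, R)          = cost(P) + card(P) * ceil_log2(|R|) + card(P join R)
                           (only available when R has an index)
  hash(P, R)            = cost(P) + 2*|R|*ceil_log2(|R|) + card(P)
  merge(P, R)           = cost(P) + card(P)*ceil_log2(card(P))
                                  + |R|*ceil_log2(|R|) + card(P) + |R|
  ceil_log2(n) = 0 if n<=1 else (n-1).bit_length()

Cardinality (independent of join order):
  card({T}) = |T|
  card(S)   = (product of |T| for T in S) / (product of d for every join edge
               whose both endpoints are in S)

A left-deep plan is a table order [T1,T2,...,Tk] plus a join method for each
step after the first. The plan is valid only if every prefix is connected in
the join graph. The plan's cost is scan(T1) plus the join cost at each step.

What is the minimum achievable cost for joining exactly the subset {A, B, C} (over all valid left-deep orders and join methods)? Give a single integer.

11900

Selinger DP over subsets of {A,B,C}:
  {A}: scan cost=150, card=150
  {C}: scan cost=300, card=300
  {B}: scan cost=100, card=100
  {AC}: card=15000; try (A,hash)→3000, (C,merge)→4500, (A,merge)→4650, (C,hash)→5700, (C,nl_idx)→16500, (A,nl_idx)→17700 …(+2); best=3000 via (A,hash)
  {BC}: card=7500; try (B,hash)→2000, (C,merge)→3900, (B,merge)→4100, (C,hash)→5600, (C,nl_idx)→8500, (C,nl)→30100 …(+1); best=2000 via (B,hash)
  {ABC}: card=375000; try (A,hash)→11900, (B,hash)→19400, (A,merge)→108350, (B,merge)→228800, (A,nl_idx)→437000, (A,nl)→1127000 …(+1); best=11900 via (A,hash)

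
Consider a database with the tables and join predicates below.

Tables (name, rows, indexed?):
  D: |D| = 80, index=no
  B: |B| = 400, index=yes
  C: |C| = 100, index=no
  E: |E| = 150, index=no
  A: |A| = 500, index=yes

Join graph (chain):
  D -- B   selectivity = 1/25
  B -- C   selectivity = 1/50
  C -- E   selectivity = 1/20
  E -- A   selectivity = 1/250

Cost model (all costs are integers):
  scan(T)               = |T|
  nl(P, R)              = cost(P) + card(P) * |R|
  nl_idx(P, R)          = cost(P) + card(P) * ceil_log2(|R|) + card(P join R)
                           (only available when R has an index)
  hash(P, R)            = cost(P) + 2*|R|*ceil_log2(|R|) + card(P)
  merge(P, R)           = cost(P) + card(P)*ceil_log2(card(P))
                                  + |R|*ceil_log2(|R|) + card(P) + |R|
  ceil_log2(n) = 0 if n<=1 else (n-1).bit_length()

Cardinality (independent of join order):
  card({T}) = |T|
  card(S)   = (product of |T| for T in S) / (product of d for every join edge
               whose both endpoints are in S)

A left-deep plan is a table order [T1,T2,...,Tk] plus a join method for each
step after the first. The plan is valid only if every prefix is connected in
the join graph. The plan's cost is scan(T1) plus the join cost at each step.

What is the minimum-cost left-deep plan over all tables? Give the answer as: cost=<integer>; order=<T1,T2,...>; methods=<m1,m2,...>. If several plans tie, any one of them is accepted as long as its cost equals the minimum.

Selinger DP (subsets sized 1..n):
  {D}: scan cost=80, card=80
  {B}: scan cost=400, card=400
  {C}: scan cost=100, card=100
  {E}: scan cost=150, card=150
  {A}: scan cost=500, card=500
  {BD}: card=1280; try (D,hash)→1920, (B,nl_idx)→2080, (B,merge)→4720, (D,merge)→5040, (B,hash)→7360, (B,nl)→32080 …(+1); best=1920 via (D,hash)
  {BC}: card=800; try (B,nl_idx)→1800, (C,hash)→2200, (B,merge)→4900, (C,merge)→5200, (B,hash)→7400, (B,nl)→40100 …(+1); best=1800 via (B,nl_idx)
  {CE}: card=750; try (C,hash)→1700, (E,merge)→2250, (C,merge)→2300, (E,hash)→2600, (E,nl)→15100, (C,nl)→15150; best=1700 via (C,hash)
  {AE}: card=300; try (A,nl_idx)→1800, (E,hash)→3400, (A,merge)→6500, (E,merge)→6850, (A,hash)→9300, (A,nl)→75150 …(+1); best=1800 via (A,nl_idx)
  {BCD}: card=2560; try (D,hash)→3720, (C,hash)→4600, (D,merge)→11240, (C,merge)→18080, (D,nl)→65800, (C,nl)→129920; best=3720 via (D,hash)
  {BCE}: card=6000; try (E,hash)→5000, (B,hash)→9650, (E,merge)→11950, (B,merge)→13950, (B,nl_idx)→14450, (E,nl)→121800 …(+1); best=5000 via (E,hash)
  {ACE}: card=1500; try (C,hash)→3500, (C,merge)→5600, (A,nl_idx)→9950, (A,hash)→11450, (A,merge)→14950, (C,nl)→31800 …(+1); best=3500 via (C,hash)
  {BCDE}: card=19200; try (E,hash)→8680, (D,hash)→12120, (E,merge)→38350, (D,merge)→89640, (E,nl)→387720, (D,nl)→485000; best=8680 via (E,hash)
  {ABCE}: card=12000; try (B,hash)→12200, (A,hash)→20000, (B,merge)→25500, (B,nl_idx)→29000, (A,nl_idx)→71000, (A,merge)→94000 …(+2); best=12200 via (B,hash)
  {ABCDE}: card=38400; try (D,hash)→25320, (A,hash)→36880, (D,merge)→192840, (A,nl_idx)→219880, (A,merge)→320880, (D,nl)→972200 …(+1); best=25320 via (D,hash)

cost=25320; order=E,A,C,B,D; methods=nl_idx,hash,hash,hash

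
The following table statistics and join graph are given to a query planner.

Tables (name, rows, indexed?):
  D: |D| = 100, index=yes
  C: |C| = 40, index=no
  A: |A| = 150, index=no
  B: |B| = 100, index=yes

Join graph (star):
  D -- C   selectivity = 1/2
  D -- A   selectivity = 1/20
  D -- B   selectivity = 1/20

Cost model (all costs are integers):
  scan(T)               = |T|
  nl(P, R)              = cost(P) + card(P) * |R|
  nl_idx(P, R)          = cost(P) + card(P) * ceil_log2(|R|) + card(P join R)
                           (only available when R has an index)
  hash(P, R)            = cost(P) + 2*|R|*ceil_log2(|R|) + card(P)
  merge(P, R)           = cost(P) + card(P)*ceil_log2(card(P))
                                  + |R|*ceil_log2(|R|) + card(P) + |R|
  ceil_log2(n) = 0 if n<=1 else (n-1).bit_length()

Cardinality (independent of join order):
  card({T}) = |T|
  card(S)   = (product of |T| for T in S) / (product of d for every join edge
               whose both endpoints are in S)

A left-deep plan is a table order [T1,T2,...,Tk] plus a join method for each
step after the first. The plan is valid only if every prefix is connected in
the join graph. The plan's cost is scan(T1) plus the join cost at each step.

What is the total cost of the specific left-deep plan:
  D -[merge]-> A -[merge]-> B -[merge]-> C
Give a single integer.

step 1: scan D: cost=100, card=100
step 2: join A via merge
    card(P join A) = 100*150/(20) = 750
    cost = 100 + 100*7 + 150*8 + 100 + 150 = 2250
step 3: join B via merge
    card(P join B) = 750*100/(20) = 3750
    cost = 2250 + 750*10 + 100*7 + 750 + 100 = 11300
step 4: join C via merge
    card(P join C) = 3750*40/(2) = 75000
    cost = 11300 + 3750*12 + 40*6 + 3750 + 40 = 60330

60330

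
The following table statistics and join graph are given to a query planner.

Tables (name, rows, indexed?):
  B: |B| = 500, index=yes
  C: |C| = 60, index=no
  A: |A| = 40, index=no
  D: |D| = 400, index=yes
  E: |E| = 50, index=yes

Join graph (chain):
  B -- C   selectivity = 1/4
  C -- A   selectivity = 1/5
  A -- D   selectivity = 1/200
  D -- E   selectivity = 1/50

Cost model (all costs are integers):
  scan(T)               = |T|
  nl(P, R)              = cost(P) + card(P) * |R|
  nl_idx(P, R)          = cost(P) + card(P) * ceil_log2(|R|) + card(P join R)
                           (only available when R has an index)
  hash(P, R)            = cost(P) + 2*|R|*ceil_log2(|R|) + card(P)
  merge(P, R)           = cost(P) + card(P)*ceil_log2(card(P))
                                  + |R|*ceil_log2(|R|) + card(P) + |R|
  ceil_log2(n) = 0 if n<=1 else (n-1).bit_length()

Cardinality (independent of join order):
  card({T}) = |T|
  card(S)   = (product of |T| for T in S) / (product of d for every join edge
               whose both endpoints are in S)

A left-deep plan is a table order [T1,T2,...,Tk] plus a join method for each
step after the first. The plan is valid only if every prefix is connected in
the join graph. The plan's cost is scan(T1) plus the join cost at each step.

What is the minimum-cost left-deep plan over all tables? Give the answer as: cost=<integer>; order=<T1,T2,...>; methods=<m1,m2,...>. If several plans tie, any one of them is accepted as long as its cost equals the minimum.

Selinger DP (subsets sized 1..n):
  {B}: scan cost=500, card=500
  {C}: scan cost=60, card=60
  {A}: scan cost=40, card=40
  {D}: scan cost=400, card=400
  {E}: scan cost=50, card=50
  {BC}: card=7500; try (C,hash)→1720, (B,merge)→5480, (C,merge)→5920, (B,nl_idx)→8100, (B,hash)→9120, (B,nl)→30060 …(+1); best=1720 via (C,hash)
  {AC}: card=480; try (A,hash)→600, (C,merge)→740, (A,merge)→760, (C,hash)→800, (C,nl)→2440, (A,nl)→2460; best=600 via (A,hash)
  {AD}: card=80; try (D,nl_idx)→480, (A,hash)→1280, (D,merge)→4320, (A,merge)→4680, (D,hash)→7280, (D,nl)→16040 …(+1); best=480 via (D,nl_idx)
  {DE}: card=400; try (D,nl_idx)→900, (E,hash)→1400, (E,nl_idx)→3200, (D,merge)→4400, (E,merge)→4750, (D,hash)→7300 …(+2); best=900 via (D,nl_idx)
  {ABC}: card=60000; try (A,hash)→9700, (B,hash)→10080, (B,merge)→10400, (B,nl_idx)→64920, (A,merge)→107000, (B,nl)→240600 …(+1); best=9700 via (A,hash)
  {ACD}: card=960; try (C,hash)→1280, (C,merge)→1540, (C,nl)→5280, (D,nl_idx)→5880, (D,hash)→8280, (D,merge)→9400 …(+1); best=1280 via (C,hash)
  {ADE}: card=80; try (E,nl_idx)→1040, (E,hash)→1160, (E,merge)→1470, (A,hash)→1780, (E,nl)→4480, (A,merge)→5180 …(+1); best=1040 via (E,nl_idx)
  {ABCD}: card=120000; try (B,hash)→11240, (B,merge)→16840, (D,hash)→76900, (B,nl_idx)→129920, (B,nl)→481280, (D,nl_idx)→669700 …(+2); best=11240 via (B,hash)
  {ACDE}: card=960; try (C,hash)→1840, (C,merge)→2100, (E,hash)→2840, (C,nl)→5840, (E,nl_idx)→8000, (E,merge)→12190 …(+1); best=1840 via (C,hash)
  {ABCDE}: card=120000; try (B,hash)→11800, (B,merge)→17400, (B,nl_idx)→130480, (E,hash)→131840, (B,nl)→481840, (E,nl_idx)→851240 …(+2); best=11800 via (B,hash)

cost=11800; order=A,D,E,C,B; methods=nl_idx,nl_idx,hash,hash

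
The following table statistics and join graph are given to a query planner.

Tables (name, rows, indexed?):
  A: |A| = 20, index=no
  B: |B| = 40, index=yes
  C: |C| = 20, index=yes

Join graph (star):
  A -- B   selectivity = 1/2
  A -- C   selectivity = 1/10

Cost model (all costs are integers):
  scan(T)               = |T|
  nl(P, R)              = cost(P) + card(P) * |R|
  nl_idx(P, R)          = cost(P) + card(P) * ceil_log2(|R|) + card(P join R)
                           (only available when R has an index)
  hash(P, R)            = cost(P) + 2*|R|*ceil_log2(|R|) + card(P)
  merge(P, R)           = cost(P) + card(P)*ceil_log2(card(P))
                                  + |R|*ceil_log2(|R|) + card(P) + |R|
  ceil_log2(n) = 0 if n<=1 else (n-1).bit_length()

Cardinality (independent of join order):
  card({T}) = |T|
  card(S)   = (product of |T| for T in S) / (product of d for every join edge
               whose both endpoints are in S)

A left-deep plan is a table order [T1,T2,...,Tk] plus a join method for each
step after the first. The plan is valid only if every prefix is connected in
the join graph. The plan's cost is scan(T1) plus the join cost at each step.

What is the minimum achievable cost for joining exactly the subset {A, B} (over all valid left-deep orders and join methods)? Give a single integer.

Selinger DP over subsets of {A,B}:
  {A}: scan cost=20, card=20
  {B}: scan cost=40, card=40
  {AB}: card=400; try (A,hash)→280, (B,merge)→420, (A,merge)→440, (B,hash)→520, (B,nl_idx)→540, (B,nl)→820 …(+1); best=280 via (A,hash)

280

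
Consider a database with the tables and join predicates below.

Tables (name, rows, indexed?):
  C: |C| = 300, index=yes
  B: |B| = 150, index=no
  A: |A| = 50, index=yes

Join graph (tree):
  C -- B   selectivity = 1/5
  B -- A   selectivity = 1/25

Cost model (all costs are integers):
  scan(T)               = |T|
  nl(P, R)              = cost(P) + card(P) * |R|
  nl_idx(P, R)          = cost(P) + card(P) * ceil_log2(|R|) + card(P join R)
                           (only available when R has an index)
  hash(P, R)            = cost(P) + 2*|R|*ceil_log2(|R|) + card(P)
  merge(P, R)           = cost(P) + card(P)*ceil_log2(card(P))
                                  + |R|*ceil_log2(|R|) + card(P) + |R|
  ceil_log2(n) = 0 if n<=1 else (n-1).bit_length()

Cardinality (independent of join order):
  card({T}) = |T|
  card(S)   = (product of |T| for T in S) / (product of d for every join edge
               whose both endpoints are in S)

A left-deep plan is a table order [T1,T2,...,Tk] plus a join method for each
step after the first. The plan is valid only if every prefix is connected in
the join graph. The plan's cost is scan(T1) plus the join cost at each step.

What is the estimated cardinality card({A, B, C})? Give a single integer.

18000

Tables in S: A(50), B(150), C(300)
Edges inside S: C-B(d=5), B-A(d=25)
numerator = 50 * 150 * 300 = 2250000
denominator = 5 * 25 = 125
card(S) = 2250000 / 125 = 18000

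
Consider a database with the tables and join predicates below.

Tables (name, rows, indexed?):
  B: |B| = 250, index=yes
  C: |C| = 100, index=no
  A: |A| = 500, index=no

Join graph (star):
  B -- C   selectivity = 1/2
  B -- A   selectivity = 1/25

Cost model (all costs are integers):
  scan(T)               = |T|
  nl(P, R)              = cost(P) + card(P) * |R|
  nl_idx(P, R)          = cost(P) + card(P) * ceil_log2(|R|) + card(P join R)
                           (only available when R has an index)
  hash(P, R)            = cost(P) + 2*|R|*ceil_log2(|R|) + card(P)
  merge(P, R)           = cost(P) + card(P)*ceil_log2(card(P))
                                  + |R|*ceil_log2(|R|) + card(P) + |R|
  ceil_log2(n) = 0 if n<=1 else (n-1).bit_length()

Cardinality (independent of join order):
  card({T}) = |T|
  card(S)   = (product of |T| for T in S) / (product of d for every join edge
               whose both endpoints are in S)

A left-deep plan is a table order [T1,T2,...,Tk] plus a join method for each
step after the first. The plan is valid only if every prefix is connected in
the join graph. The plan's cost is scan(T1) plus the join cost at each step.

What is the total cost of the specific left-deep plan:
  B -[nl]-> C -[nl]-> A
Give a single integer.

6275250

step 1: scan B: cost=250, card=250
step 2: join C via nl
    card(P join C) = 250*100/(2) = 12500
    cost = 250 + 250*100 = 25250
step 3: join A via nl
    card(P join A) = 12500*500/(25) = 250000
    cost = 25250 + 12500*500 = 6275250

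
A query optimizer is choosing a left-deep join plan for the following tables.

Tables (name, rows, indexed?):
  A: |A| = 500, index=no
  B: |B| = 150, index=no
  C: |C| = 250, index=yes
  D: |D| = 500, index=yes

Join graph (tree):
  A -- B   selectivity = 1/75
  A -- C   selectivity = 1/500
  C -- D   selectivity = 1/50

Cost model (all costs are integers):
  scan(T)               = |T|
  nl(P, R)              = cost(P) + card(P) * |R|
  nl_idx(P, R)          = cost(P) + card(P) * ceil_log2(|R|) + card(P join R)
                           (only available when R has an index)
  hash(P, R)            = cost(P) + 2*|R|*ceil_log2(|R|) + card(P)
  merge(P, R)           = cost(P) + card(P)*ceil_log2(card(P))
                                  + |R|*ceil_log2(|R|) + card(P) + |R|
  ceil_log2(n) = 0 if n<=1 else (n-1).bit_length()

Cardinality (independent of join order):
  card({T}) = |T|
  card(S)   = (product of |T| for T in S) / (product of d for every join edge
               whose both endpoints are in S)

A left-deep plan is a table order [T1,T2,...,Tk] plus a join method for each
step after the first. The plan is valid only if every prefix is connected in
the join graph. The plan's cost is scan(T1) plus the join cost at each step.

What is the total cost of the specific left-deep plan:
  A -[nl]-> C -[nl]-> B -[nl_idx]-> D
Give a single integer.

172500

step 1: scan A: cost=500, card=500
step 2: join C via nl
    card(P join C) = 500*250/(500) = 250
    cost = 500 + 500*250 = 125500
step 3: join B via nl
    card(P join B) = 250*150/(75) = 500
    cost = 125500 + 250*150 = 163000
step 4: join D via nl_idx
    card(P join D) = 500*500/(50) = 5000
    cost = 163000 + 500*9 + 5000 = 172500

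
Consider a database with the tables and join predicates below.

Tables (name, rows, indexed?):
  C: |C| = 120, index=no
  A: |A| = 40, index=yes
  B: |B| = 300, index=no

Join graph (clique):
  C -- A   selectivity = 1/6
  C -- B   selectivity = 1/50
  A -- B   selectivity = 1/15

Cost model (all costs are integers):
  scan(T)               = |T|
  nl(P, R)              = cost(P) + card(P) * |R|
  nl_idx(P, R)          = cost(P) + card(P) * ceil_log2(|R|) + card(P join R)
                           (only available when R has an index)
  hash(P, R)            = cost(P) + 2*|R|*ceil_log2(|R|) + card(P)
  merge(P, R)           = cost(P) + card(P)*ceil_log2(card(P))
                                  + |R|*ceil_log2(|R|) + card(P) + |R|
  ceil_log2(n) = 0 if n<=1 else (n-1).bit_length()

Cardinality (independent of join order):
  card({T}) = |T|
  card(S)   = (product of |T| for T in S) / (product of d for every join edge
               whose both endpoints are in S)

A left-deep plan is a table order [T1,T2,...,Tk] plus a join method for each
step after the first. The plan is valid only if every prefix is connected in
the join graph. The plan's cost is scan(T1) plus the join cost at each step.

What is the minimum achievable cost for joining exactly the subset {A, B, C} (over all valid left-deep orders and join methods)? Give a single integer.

3480

Selinger DP over subsets of {A,B,C}:
  {C}: scan cost=120, card=120
  {A}: scan cost=40, card=40
  {B}: scan cost=300, card=300
  {AC}: card=800; try (A,hash)→720, (C,merge)→1280, (A,merge)→1360, (A,nl_idx)→1640, (C,hash)→1760, (C,nl)→4840 …(+1); best=720 via (A,hash)
  {BC}: card=720; try (C,hash)→2280, (B,merge)→4080, (C,merge)→4260, (B,hash)→5640, (B,nl)→36120, (C,nl)→36300; best=2280 via (C,hash)
  {AB}: card=800; try (A,hash)→1080, (A,nl_idx)→2900, (B,merge)→3320, (A,merge)→3580, (B,hash)→5480, (B,nl)→12040 …(+1); best=1080 via (A,hash)
  {ABC}: card=320; try (A,hash)→3480, (C,hash)→3560, (B,hash)→6920, (A,nl_idx)→6920, (A,merge)→10480, (C,merge)→10840 …(+4); best=3480 via (A,hash)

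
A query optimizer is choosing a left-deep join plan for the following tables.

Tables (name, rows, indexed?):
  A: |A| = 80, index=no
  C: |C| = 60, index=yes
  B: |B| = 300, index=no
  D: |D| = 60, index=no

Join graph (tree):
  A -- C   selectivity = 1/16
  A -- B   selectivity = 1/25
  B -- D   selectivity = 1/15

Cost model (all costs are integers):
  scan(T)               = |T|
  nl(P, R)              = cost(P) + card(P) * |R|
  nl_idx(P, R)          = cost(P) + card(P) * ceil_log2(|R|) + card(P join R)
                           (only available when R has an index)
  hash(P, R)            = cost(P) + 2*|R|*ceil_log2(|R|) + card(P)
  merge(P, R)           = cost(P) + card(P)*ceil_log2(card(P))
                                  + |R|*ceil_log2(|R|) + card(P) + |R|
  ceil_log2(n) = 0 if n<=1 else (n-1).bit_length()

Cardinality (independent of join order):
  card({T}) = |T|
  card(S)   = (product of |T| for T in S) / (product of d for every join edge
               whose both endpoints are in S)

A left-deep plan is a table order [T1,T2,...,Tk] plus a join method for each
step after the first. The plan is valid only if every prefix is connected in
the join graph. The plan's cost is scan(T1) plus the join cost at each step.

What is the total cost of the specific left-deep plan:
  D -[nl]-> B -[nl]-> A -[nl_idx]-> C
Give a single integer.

151500

step 1: scan D: cost=60, card=60
step 2: join B via nl
    card(P join B) = 60*300/(15) = 1200
    cost = 60 + 60*300 = 18060
step 3: join A via nl
    card(P join A) = 1200*80/(25) = 3840
    cost = 18060 + 1200*80 = 114060
step 4: join C via nl_idx
    card(P join C) = 3840*60/(16) = 14400
    cost = 114060 + 3840*6 + 14400 = 151500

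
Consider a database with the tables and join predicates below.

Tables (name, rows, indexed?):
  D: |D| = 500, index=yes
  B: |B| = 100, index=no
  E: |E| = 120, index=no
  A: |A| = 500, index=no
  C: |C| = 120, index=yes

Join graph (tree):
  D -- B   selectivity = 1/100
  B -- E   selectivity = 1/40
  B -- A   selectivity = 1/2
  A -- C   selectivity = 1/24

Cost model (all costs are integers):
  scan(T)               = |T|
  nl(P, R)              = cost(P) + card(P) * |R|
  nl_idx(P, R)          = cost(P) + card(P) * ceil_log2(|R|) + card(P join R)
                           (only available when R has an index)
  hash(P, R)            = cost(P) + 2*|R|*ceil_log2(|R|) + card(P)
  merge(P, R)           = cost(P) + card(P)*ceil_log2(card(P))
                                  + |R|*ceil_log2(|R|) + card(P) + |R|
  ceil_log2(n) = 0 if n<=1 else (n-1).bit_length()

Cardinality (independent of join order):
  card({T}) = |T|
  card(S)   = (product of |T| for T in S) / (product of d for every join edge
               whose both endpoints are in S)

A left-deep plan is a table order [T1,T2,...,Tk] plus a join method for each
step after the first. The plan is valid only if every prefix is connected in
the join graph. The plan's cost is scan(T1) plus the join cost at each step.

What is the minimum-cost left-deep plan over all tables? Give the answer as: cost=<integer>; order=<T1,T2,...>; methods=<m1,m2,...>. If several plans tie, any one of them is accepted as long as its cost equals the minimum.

cost=390860; order=B,D,E,A,C; methods=nl_idx,hash,hash,hash

Selinger DP (subsets sized 1..n):
  {D}: scan cost=500, card=500
  {B}: scan cost=100, card=100
  {E}: scan cost=120, card=120
  {A}: scan cost=500, card=500
  {C}: scan cost=120, card=120
  {BD}: card=500; try (D,nl_idx)→1500, (B,hash)→2400, (D,merge)→5900, (B,merge)→6300, (D,hash)→9200, (D,nl)→50100 …(+1); best=1500 via (D,nl_idx)
  {BE}: card=300; try (B,hash)→1640, (E,merge)→1860, (E,hash)→1880, (B,merge)→1880, (E,nl)→12100, (B,nl)→12120; best=1640 via (B,hash)
  {AB}: card=25000; try (B,hash)→2400, (A,merge)→5900, (B,merge)→6300, (A,hash)→9200, (A,nl)→50100, (B,nl)→50500; best=2400 via (B,hash)
  {AC}: card=2500; try (C,hash)→2680, (A,merge)→6080, (C,merge)→6460, (C,nl_idx)→6500, (A,hash)→9240, (A,nl)→60120 …(+1); best=2680 via (C,hash)
  {BDE}: card=1500; try (E,hash)→3680, (D,nl_idx)→5840, (E,merge)→7460, (D,merge)→9640, (D,hash)→10940, (E,nl)→61500 …(+1); best=3680 via (E,hash)
  {ABD}: card=125000; try (A,hash)→11000, (A,merge)→11500, (D,hash)→36400, (A,nl)→251500, (D,nl_idx)→352400, (D,merge)→407400 …(+1); best=11000 via (A,hash)
  {ABE}: card=75000; try (A,merge)→9640, (A,hash)→10940, (E,hash)→29080, (A,nl)→151640, (E,merge)→403360, (E,nl)→3002400; best=9640 via (A,merge)
  {ABC}: card=125000; try (B,hash)→6580, (C,hash)→29080, (B,merge)→35980, (B,nl)→252680, (C,nl_idx)→302400, (C,merge)→403360 …(+1); best=6580 via (B,hash)
  {ABDE}: card=375000; try (A,hash)→14180, (A,merge)→26680, (D,hash)→93640, (E,hash)→137680, (A,nl)→753680, (D,nl_idx)→1059640 …(+4); best=14180 via (A,hash)
  {ABCD}: card=625000; try (C,hash)→137680, (D,hash)→140580, (C,nl_idx)→1511000, (D,nl_idx)→1756580, (D,merge)→2261580, (C,merge)→2261960 …(+2); best=137680 via (C,hash)
  {ABCE}: card=375000; try (C,hash)→86320, (E,hash)→133260, (C,nl_idx)→909640, (C,merge)→1360600, (E,merge)→2257540, (C,nl)→9009640 …(+1); best=86320 via (C,hash)
  {ABCDE}: card=1875000; try (C,hash)→390860, (D,hash)→470320, (E,hash)→764360, (C,nl_idx)→4514180, (D,nl_idx)→5336320, (C,merge)→7515140 …(+5); best=390860 via (C,hash)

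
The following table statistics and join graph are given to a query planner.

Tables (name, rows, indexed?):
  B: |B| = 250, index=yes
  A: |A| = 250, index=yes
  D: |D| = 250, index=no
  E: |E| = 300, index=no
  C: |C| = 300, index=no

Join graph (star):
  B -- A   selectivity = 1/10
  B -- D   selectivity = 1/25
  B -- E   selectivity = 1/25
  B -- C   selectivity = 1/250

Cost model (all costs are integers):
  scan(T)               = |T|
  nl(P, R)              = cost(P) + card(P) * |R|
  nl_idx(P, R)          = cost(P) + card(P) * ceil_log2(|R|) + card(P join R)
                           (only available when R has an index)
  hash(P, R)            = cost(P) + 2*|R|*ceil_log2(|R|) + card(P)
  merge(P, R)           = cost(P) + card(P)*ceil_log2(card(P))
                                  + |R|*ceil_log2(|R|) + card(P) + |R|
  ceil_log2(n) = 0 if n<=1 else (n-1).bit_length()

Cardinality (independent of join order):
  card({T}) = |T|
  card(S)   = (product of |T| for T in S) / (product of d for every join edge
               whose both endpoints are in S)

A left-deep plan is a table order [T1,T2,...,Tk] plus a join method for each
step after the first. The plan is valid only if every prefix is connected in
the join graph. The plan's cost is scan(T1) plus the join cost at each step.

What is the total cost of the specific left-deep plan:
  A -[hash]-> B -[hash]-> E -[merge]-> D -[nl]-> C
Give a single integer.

step 1: scan A: cost=250, card=250
step 2: join B via hash
    card(P join B) = 250*250/(10) = 6250
    cost = 250 + 2*250*8 + 250 = 4500
step 3: join E via hash
    card(P join E) = 6250*300/(25) = 75000
    cost = 4500 + 2*300*9 + 6250 = 16150
step 4: join D via merge
    card(P join D) = 75000*250/(25) = 750000
    cost = 16150 + 75000*17 + 250*8 + 75000 + 250 = 1368400
step 5: join C via nl
    card(P join C) = 750000*300/(250) = 900000
    cost = 1368400 + 750000*300 = 226368400

226368400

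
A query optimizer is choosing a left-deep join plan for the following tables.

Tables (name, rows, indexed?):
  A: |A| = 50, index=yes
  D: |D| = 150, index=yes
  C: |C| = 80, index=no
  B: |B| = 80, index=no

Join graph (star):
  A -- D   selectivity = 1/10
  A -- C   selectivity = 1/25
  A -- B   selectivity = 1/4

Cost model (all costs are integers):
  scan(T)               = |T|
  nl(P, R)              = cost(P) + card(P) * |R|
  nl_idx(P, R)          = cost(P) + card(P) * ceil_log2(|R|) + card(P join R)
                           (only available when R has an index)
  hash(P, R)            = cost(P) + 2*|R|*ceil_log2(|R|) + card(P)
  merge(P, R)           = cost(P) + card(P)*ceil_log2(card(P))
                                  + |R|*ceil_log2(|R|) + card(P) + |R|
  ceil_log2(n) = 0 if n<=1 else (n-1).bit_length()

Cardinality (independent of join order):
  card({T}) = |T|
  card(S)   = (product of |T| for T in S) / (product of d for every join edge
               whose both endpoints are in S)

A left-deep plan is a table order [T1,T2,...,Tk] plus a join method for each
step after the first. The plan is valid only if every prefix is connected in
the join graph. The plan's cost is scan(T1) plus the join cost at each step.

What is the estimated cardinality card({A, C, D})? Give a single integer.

2400

Tables in S: A(50), C(80), D(150)
Edges inside S: A-D(d=10), A-C(d=25)
numerator = 50 * 80 * 150 = 600000
denominator = 10 * 25 = 250
card(S) = 600000 / 250 = 2400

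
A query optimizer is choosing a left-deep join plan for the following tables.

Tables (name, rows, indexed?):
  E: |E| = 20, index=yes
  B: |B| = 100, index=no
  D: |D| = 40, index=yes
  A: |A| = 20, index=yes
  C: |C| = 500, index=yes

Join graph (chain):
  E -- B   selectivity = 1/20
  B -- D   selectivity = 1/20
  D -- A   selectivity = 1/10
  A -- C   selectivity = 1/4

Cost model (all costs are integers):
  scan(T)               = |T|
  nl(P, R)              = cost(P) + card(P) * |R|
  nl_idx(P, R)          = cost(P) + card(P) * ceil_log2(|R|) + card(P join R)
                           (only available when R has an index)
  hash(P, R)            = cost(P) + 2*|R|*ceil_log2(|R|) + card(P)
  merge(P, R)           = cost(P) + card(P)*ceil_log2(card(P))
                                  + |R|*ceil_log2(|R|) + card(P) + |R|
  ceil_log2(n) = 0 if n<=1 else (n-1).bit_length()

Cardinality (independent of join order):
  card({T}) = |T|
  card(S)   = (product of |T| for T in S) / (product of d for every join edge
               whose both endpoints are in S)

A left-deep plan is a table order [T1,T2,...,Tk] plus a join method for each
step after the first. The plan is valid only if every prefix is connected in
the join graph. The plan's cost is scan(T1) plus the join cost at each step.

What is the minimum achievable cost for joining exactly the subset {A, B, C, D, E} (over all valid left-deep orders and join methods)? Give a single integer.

10380

Selinger DP over subsets of {A,B,C,D,E}:
  {E}: scan cost=20, card=20
  {B}: scan cost=100, card=100
  {D}: scan cost=40, card=40
  {A}: scan cost=20, card=20
  {C}: scan cost=500, card=500
  {BE}: card=100; try (E,hash)→400, (E,nl_idx)→700, (B,merge)→940, (E,merge)→1020, (B,hash)→1440, (B,nl)→2020 …(+1); best=400 via (E,hash)
  {BD}: card=200; try (D,hash)→680, (D,nl_idx)→900, (B,merge)→1120, (D,merge)→1180, (B,hash)→1480, (B,nl)→4040 …(+1); best=680 via (D,hash)
  {AD}: card=80; try (D,nl_idx)→220, (A,hash)→280, (A,nl_idx)→320, (D,merge)→420, (A,merge)→440, (D,hash)→520 …(+2); best=220 via (D,nl_idx)
  {AC}: card=2500; try (A,hash)→1200, (C,nl_idx)→2700, (C,merge)→5140, (A,nl_idx)→5500, (A,merge)→5620, (C,hash)→9040 …(+2); best=1200 via (A,hash)
  {BDE}: card=200; try (D,hash)→980, (E,hash)→1080, (D,nl_idx)→1200, (D,merge)→1480, (E,nl_idx)→1880, (E,merge)→2600 …(+2); best=980 via (D,hash)
  {ABD}: card=400; try (A,hash)→1080, (B,merge)→1660, (B,hash)→1700, (A,nl_idx)→2080, (A,merge)→2600, (A,nl)→4680 …(+1); best=1080 via (A,hash)
  {ACD}: card=10000; try (D,hash)→4180, (C,merge)→5860, (C,hash)→9300, (C,nl_idx)→10940, (D,nl_idx)→26200, (D,merge)→33980 …(+2); best=4180 via (D,hash)
  {ABDE}: card=400; try (A,hash)→1380, (E,hash)→1680, (A,nl_idx)→2380, (A,merge)→2900, (E,nl_idx)→3480, (A,nl)→4980 …(+2); best=1380 via (A,hash)
  {ABCD}: card=50000; try (C,merge)→10080, (C,hash)→10480, (B,hash)→15580, (C,nl_idx)→54680, (B,merge)→154980, (C,nl)→201080 …(+1); best=10080 via (C,merge)
  {ABCDE}: card=50000; try (C,merge)→10380, (C,hash)→10780, (C,nl_idx)→54980, (E,hash)→60280, (C,nl)→201380, (E,nl_idx)→310080 …(+2); best=10380 via (C,merge)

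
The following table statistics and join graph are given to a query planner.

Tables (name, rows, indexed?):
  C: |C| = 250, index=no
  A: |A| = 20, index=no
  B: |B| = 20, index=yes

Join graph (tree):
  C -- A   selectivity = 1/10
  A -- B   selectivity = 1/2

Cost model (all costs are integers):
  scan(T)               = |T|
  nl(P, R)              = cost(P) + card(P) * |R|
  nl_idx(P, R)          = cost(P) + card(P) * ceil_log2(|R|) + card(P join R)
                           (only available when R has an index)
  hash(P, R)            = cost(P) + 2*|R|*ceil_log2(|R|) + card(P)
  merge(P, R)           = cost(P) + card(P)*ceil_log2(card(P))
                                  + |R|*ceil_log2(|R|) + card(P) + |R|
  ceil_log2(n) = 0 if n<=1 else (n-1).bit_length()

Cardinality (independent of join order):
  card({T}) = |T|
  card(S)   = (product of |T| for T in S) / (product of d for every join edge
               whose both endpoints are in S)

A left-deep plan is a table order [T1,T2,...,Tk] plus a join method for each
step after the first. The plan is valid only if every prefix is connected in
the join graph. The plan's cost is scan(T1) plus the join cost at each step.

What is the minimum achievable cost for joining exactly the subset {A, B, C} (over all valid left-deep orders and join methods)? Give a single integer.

Selinger DP over subsets of {A,B,C}:
  {C}: scan cost=250, card=250
  {A}: scan cost=20, card=20
  {B}: scan cost=20, card=20
  {AC}: card=500; try (A,hash)→700, (C,merge)→2390, (A,merge)→2620, (C,hash)→4040, (C,nl)→5020, (A,nl)→5250; best=700 via (A,hash)
  {AB}: card=200; try (B,hash)→240, (A,hash)→240, (B,merge)→260, (A,merge)→260, (B,nl_idx)→320, (B,nl)→420 …(+1); best=240 via (B,hash)
  {ABC}: card=5000; try (B,hash)→1400, (C,merge)→4290, (C,hash)→4440, (B,merge)→5820, (B,nl_idx)→8200, (B,nl)→10700 …(+1); best=1400 via (B,hash)

1400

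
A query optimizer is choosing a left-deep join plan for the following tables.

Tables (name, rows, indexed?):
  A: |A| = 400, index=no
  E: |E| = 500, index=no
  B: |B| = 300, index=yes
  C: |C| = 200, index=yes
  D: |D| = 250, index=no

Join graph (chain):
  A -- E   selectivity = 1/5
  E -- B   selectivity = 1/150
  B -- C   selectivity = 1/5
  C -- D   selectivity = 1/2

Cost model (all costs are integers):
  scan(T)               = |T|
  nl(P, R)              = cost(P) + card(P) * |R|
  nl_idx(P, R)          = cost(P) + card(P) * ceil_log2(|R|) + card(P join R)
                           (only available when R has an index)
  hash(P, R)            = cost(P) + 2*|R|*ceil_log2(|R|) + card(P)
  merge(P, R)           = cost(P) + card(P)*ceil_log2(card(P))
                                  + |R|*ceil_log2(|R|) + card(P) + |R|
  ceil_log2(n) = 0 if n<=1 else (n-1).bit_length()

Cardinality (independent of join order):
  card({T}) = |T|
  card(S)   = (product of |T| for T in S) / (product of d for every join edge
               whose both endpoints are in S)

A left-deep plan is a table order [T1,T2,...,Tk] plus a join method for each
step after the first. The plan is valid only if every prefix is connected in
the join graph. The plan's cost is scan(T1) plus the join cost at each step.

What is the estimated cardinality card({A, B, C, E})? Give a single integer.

Tables in S: A(400), B(300), C(200), E(500)
Edges inside S: A-E(d=5), E-B(d=150), B-C(d=5)
numerator = 400 * 300 * 200 * 500 = 12000000000
denominator = 5 * 150 * 5 = 3750
card(S) = 12000000000 / 3750 = 3200000

3200000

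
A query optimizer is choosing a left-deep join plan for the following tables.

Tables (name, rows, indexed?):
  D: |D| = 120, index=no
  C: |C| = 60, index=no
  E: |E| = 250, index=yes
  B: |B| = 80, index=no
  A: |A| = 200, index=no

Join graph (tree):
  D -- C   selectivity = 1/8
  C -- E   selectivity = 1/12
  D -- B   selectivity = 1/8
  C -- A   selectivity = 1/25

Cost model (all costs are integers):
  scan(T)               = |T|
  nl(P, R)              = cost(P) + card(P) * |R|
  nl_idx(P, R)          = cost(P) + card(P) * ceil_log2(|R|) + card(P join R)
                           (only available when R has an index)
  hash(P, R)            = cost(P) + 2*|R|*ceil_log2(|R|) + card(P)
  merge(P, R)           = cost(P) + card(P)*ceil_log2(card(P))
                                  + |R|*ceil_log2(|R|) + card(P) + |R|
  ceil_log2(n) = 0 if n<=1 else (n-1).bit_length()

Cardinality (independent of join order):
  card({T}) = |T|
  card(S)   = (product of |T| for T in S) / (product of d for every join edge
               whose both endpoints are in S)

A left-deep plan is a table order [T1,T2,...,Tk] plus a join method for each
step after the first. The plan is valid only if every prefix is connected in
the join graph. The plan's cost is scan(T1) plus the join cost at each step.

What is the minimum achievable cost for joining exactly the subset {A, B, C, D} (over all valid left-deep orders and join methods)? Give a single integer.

11600

Selinger DP over subsets of {A,B,C,D}:
  {D}: scan cost=120, card=120
  {C}: scan cost=60, card=60
  {B}: scan cost=80, card=80
  {A}: scan cost=200, card=200
  {CD}: card=900; try (C,hash)→960, (D,merge)→1440, (C,merge)→1500, (D,hash)→1800, (D,nl)→7260, (C,nl)→7320; best=960 via (C,hash)
  {BD}: card=1200; try (B,hash)→1360, (D,merge)→1680, (B,merge)→1720, (D,hash)→1840, (D,nl)→9680, (B,nl)→9720; best=1360 via (B,hash)
  {AC}: card=480; try (C,hash)→1120, (A,merge)→2280, (C,merge)→2420, (A,hash)→3320, (A,nl)→12060, (C,nl)→12200; best=1120 via (C,hash)
  {BCD}: card=9000; try (B,hash)→2980, (C,hash)→3280, (B,merge)→11500, (C,merge)→16180, (B,nl)→72960, (C,nl)→73360; best=2980 via (B,hash)
  {ACD}: card=7200; try (D,hash)→3280, (A,hash)→5060, (D,merge)→6880, (A,merge)→12660, (D,nl)→58720, (A,nl)→180960; best=3280 via (D,hash)
  {ABCD}: card=72000; try (B,hash)→11600, (A,hash)→15180, (B,merge)→104720, (A,merge)→139780, (B,nl)→579280, (A,nl)→1802980; best=11600 via (B,hash)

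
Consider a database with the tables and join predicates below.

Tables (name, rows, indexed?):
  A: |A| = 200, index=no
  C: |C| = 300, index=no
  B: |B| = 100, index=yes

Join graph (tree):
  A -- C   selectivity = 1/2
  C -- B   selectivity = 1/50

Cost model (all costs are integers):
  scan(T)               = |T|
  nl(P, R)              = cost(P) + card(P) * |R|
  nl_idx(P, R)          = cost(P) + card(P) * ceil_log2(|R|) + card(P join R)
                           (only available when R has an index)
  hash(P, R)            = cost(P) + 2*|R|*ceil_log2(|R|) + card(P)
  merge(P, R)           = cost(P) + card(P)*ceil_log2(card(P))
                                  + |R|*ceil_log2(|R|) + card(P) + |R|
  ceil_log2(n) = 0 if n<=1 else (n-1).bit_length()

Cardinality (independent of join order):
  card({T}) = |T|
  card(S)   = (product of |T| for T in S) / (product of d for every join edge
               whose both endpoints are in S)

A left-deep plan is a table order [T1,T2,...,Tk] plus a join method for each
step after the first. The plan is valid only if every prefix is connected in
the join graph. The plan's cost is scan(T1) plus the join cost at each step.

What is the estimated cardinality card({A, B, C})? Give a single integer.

Tables in S: A(200), B(100), C(300)
Edges inside S: A-C(d=2), C-B(d=50)
numerator = 200 * 100 * 300 = 6000000
denominator = 2 * 50 = 100
card(S) = 6000000 / 100 = 60000

60000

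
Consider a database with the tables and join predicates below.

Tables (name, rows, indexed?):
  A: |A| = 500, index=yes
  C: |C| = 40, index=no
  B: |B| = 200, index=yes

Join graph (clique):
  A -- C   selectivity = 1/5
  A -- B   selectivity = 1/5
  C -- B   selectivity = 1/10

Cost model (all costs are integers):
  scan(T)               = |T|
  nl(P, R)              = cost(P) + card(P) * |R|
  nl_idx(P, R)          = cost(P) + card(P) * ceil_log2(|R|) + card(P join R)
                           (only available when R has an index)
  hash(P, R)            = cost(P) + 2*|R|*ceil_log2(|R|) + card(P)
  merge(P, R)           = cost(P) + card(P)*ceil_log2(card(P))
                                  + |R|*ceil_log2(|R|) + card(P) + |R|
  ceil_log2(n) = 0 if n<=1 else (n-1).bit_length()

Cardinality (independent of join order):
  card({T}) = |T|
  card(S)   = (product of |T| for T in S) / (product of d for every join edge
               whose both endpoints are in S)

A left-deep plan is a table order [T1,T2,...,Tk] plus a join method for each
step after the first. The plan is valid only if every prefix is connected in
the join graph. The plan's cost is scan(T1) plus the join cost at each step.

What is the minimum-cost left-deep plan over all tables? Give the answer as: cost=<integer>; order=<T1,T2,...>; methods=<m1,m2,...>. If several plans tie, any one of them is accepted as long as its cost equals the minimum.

cost=8680; order=A,C,B; methods=hash,hash

Selinger DP (subsets sized 1..n):
  {A}: scan cost=500, card=500
  {C}: scan cost=40, card=40
  {B}: scan cost=200, card=200
  {AC}: card=4000; try (C,hash)→1480, (A,nl_idx)→4400, (A,merge)→5320, (C,merge)→5780, (A,hash)→9080, (A,nl)→20040 …(+1); best=1480 via (C,hash)
  {AB}: card=20000; try (B,hash)→4200, (A,merge)→7000, (B,merge)→7300, (A,hash)→9400, (A,nl_idx)→22000, (B,nl_idx)→24500 …(+2); best=4200 via (B,hash)
  {BC}: card=800; try (C,hash)→880, (B,nl_idx)→1160, (B,merge)→2120, (C,merge)→2280, (B,hash)→3280, (B,nl)→8040 …(+1); best=880 via (C,hash)
  {ABC}: card=16000; try (B,hash)→8680, (A,hash)→10680, (A,merge)→14680, (A,nl_idx)→24080, (C,hash)→24680, (B,nl_idx)→49480 …(+5); best=8680 via (B,hash)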